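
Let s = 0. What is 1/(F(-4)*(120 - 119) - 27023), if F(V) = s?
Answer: -1/27023 ≈ -3.7006e-5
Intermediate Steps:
F(V) = 0
1/(F(-4)*(120 - 119) - 27023) = 1/(0*(120 - 119) - 27023) = 1/(0*1 - 27023) = 1/(0 - 27023) = 1/(-27023) = -1/27023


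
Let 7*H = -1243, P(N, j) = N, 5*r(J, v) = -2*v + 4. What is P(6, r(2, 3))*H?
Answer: -7458/7 ≈ -1065.4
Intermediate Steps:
r(J, v) = 4/5 - 2*v/5 (r(J, v) = (-2*v + 4)/5 = (4 - 2*v)/5 = 4/5 - 2*v/5)
H = -1243/7 (H = (1/7)*(-1243) = -1243/7 ≈ -177.57)
P(6, r(2, 3))*H = 6*(-1243/7) = -7458/7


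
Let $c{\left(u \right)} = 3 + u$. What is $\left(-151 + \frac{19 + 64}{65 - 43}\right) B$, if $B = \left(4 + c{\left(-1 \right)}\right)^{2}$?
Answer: $- \frac{58302}{11} \approx -5300.2$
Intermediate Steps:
$B = 36$ ($B = \left(4 + \left(3 - 1\right)\right)^{2} = \left(4 + 2\right)^{2} = 6^{2} = 36$)
$\left(-151 + \frac{19 + 64}{65 - 43}\right) B = \left(-151 + \frac{19 + 64}{65 - 43}\right) 36 = \left(-151 + \frac{83}{22}\right) 36 = \left(- \frac{3239}{22}\right) 36 = - \frac{58302}{11}$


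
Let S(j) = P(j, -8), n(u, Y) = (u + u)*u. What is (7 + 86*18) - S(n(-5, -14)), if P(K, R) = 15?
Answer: 1540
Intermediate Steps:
n(u, Y) = 2*u**2 (n(u, Y) = (2*u)*u = 2*u**2)
S(j) = 15
(7 + 86*18) - S(n(-5, -14)) = (7 + 86*18) - 1*15 = (7 + 1548) - 15 = 1555 - 15 = 1540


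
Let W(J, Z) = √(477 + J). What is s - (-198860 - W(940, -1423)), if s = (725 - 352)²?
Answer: 337989 + √1417 ≈ 3.3803e+5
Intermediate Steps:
s = 139129 (s = 373² = 139129)
s - (-198860 - W(940, -1423)) = 139129 - (-198860 - √(477 + 940)) = 139129 - (-198860 - √1417) = 139129 + (198860 + √1417) = 337989 + √1417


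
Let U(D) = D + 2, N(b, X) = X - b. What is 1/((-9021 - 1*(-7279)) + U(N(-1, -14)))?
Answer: -1/1753 ≈ -0.00057045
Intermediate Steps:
U(D) = 2 + D
1/((-9021 - 1*(-7279)) + U(N(-1, -14))) = 1/((-9021 - 1*(-7279)) + (2 + (-14 - 1*(-1)))) = 1/((-9021 + 7279) + (2 + (-14 + 1))) = 1/(-1742 + (2 - 13)) = 1/(-1742 - 11) = 1/(-1753) = -1/1753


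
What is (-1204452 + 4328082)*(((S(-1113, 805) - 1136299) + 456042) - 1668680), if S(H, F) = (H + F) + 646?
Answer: -7336154294370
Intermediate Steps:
S(H, F) = 646 + F + H (S(H, F) = (F + H) + 646 = 646 + F + H)
(-1204452 + 4328082)*(((S(-1113, 805) - 1136299) + 456042) - 1668680) = (-1204452 + 4328082)*((((646 + 805 - 1113) - 1136299) + 456042) - 1668680) = 3123630*(((338 - 1136299) + 456042) - 1668680) = 3123630*((-1135961 + 456042) - 1668680) = 3123630*(-679919 - 1668680) = 3123630*(-2348599) = -7336154294370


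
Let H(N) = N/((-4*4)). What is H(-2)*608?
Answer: 76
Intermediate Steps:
H(N) = -N/16 (H(N) = N/(-16) = N*(-1/16) = -N/16)
H(-2)*608 = -1/16*(-2)*608 = (⅛)*608 = 76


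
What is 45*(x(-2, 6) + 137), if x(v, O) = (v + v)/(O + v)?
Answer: 6120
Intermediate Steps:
x(v, O) = 2*v/(O + v) (x(v, O) = (2*v)/(O + v) = 2*v/(O + v))
45*(x(-2, 6) + 137) = 45*(2*(-2)/(6 - 2) + 137) = 45*(2*(-2)/4 + 137) = 45*(2*(-2)*(¼) + 137) = 45*(-1 + 137) = 45*136 = 6120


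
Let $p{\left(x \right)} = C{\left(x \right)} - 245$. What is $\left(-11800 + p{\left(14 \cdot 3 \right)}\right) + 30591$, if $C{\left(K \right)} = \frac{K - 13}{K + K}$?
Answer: $\frac{1557893}{84} \approx 18546.0$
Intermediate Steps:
$C{\left(K \right)} = \frac{-13 + K}{2 K}$
$p{\left(x \right)} = -245 + \frac{-13 + x}{2 x}$ ($p{\left(x \right)} = \frac{-13 + x}{2 x} - 245 = -245 + \frac{-13 + x}{2 x}$)
$\left(-11800 + p{\left(14 \cdot 3 \right)}\right) + 30591 = \left(-11800 + \frac{-13 - 489 \cdot 14 \cdot 3}{2 \cdot 14 \cdot 3}\right) + 30591 = \left(-11800 + \frac{-13 - 20538}{2 \cdot 42}\right) + 30591 = \left(-11800 + \frac{1}{2} \cdot \frac{1}{42} \left(-13 - 20538\right)\right) + 30591 = \left(-11800 + \frac{1}{2} \cdot \frac{1}{42} \left(-20551\right)\right) + 30591 = \left(-11800 - \frac{20551}{84}\right) + 30591 = - \frac{1011751}{84} + 30591 = \frac{1557893}{84}$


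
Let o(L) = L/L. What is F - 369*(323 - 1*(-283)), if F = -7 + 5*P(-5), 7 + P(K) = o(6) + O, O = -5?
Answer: -223676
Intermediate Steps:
o(L) = 1
P(K) = -11 (P(K) = -7 + (1 - 5) = -7 - 4 = -11)
F = -62 (F = -7 + 5*(-11) = -7 - 55 = -62)
F - 369*(323 - 1*(-283)) = -62 - 369*(323 - 1*(-283)) = -62 - 369*(323 + 283) = -62 - 369*606 = -62 - 223614 = -223676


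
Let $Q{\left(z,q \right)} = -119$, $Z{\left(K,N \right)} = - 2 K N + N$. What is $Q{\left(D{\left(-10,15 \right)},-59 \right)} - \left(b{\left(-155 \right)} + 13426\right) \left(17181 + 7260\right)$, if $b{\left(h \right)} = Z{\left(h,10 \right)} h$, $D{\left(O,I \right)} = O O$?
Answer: $11453639065$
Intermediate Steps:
$Z{\left(K,N \right)} = N - 2 K N$ ($Z{\left(K,N \right)} = - 2 K N + N = N - 2 K N$)
$D{\left(O,I \right)} = O^{2}$
$b{\left(h \right)} = h \left(10 - 20 h\right)$ ($b{\left(h \right)} = 10 \left(1 - 2 h\right) h = \left(10 - 20 h\right) h = h \left(10 - 20 h\right)$)
$Q{\left(D{\left(-10,15 \right)},-59 \right)} - \left(b{\left(-155 \right)} + 13426\right) \left(17181 + 7260\right) = -119 - \left(10 \left(-155\right) \left(1 - -310\right) + 13426\right) \left(17181 + 7260\right) = -119 - \left(10 \left(-155\right) \left(1 + 310\right) + 13426\right) 24441 = -119 - \left(10 \left(-155\right) 311 + 13426\right) 24441 = -119 - \left(-482050 + 13426\right) 24441 = -119 - \left(-468624\right) 24441 = -119 - -11453639184 = -119 + 11453639184 = 11453639065$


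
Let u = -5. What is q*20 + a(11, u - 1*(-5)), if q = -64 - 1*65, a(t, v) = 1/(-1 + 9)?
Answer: -20639/8 ≈ -2579.9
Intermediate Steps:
a(t, v) = 1/8
q = -129 (q = -64 - 65 = -129)
q*20 + a(11, u - 1*(-5)) = -129*20 + 1/8 = -2580 + 1/8 = -20639/8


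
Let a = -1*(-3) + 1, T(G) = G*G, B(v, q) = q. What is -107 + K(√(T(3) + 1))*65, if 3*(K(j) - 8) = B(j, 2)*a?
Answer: 1759/3 ≈ 586.33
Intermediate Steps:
T(G) = G²
a = 4 (a = 3 + 1 = 4)
K(j) = 32/3 (K(j) = 8 + (2*4)/3 = 8 + (⅓)*8 = 8 + 8/3 = 32/3)
-107 + K(√(T(3) + 1))*65 = -107 + (32/3)*65 = -107 + 2080/3 = 1759/3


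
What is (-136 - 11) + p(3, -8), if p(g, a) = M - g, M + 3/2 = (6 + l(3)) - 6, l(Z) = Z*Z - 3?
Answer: -291/2 ≈ -145.50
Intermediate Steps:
l(Z) = -3 + Z**2 (l(Z) = Z**2 - 3 = -3 + Z**2)
M = 9/2 (M = -3/2 + ((6 + (-3 + 3**2)) - 6) = -3/2 + ((6 + (-3 + 9)) - 6) = -3/2 + ((6 + 6) - 6) = -3/2 + (12 - 6) = -3/2 + 6 = 9/2 ≈ 4.5000)
p(g, a) = 9/2 - g
(-136 - 11) + p(3, -8) = (-136 - 11) + (9/2 - 1*3) = -147 + (9/2 - 3) = -147 + 3/2 = -291/2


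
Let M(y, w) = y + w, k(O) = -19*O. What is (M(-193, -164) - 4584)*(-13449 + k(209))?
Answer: 86072220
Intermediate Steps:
M(y, w) = w + y
(M(-193, -164) - 4584)*(-13449 + k(209)) = ((-164 - 193) - 4584)*(-13449 - 19*209) = (-357 - 4584)*(-13449 - 3971) = -4941*(-17420) = 86072220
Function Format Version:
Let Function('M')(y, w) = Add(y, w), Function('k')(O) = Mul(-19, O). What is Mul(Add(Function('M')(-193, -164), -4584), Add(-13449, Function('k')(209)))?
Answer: 86072220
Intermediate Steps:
Function('M')(y, w) = Add(w, y)
Mul(Add(Function('M')(-193, -164), -4584), Add(-13449, Function('k')(209))) = Mul(Add(Add(-164, -193), -4584), Add(-13449, Mul(-19, 209))) = Mul(Add(-357, -4584), Add(-13449, -3971)) = Mul(-4941, -17420) = 86072220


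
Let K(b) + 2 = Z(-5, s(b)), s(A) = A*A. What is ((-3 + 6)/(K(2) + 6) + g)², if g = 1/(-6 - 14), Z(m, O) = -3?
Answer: 3481/400 ≈ 8.7025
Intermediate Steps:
s(A) = A²
K(b) = -5 (K(b) = -2 - 3 = -5)
g = -1/20 (g = 1/(-20) = -1/20 ≈ -0.050000)
((-3 + 6)/(K(2) + 6) + g)² = ((-3 + 6)/(-5 + 6) - 1/20)² = (3/1 - 1/20)² = (3*1 - 1/20)² = (3 - 1/20)² = (59/20)² = 3481/400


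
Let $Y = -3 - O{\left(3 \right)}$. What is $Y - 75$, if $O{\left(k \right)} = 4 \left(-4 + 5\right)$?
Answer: $-82$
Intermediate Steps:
$O{\left(k \right)} = 4$ ($O{\left(k \right)} = 4 \cdot 1 = 4$)
$Y = -7$ ($Y = -3 - 4 = -7$)
$Y - 75 = -7 - 75 = -82$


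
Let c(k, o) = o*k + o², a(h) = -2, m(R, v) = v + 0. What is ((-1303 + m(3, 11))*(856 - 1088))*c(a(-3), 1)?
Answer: -299744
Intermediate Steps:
m(R, v) = v
c(k, o) = o² + k*o (c(k, o) = k*o + o² = o² + k*o)
((-1303 + m(3, 11))*(856 - 1088))*c(a(-3), 1) = ((-1303 + 11)*(856 - 1088))*(1*(-2 + 1)) = (-1292*(-232))*(1*(-1)) = 299744*(-1) = -299744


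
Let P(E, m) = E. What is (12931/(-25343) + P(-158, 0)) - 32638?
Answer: -831161959/25343 ≈ -32797.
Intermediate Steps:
(12931/(-25343) + P(-158, 0)) - 32638 = (12931/(-25343) - 158) - 32638 = (12931*(-1/25343) - 158) - 32638 = (-12931/25343 - 158) - 32638 = -4017125/25343 - 32638 = -831161959/25343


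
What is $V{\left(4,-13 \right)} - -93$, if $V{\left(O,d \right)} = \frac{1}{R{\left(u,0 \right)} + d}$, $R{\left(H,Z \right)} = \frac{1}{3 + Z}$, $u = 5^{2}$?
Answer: $\frac{3531}{38} \approx 92.921$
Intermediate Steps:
$u = 25$
$V{\left(O,d \right)} = \frac{1}{\frac{1}{3} + d}$ ($V{\left(O,d \right)} = \frac{1}{\frac{1}{3 + 0} + d} = \frac{1}{\frac{1}{3} + d}$)
$V{\left(4,-13 \right)} - -93 = \frac{3}{1 + 3 \left(-13\right)} - -93 = \frac{3}{1 - 39} + 93 = \frac{3}{-38} + 93 = 3 \left(- \frac{1}{38}\right) + 93 = - \frac{3}{38} + 93 = \frac{3531}{38}$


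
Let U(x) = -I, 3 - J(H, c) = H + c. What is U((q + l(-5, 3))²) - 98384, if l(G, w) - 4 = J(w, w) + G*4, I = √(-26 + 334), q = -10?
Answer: -98384 - 2*√77 ≈ -98402.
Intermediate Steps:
I = 2*√77 (I = √308 = 2*√77 ≈ 17.550)
J(H, c) = 3 - H - c (J(H, c) = 3 - (H + c) = 3 + (-H - c) = 3 - H - c)
l(G, w) = 7 - 2*w + 4*G (l(G, w) = 4 + ((3 - w - w) + G*4) = 4 + ((3 - 2*w) + 4*G) = 4 + (3 - 2*w + 4*G) = 7 - 2*w + 4*G)
U(x) = -2*√77
U((q + l(-5, 3))²) - 98384 = -2*√77 - 98384 = -98384 - 2*√77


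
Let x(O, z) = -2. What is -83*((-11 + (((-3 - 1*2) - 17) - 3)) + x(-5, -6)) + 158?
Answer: 3312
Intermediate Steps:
-83*((-11 + (((-3 - 1*2) - 17) - 3)) + x(-5, -6)) + 158 = -83*((-11 + (((-3 - 1*2) - 17) - 3)) - 2) + 158 = -83*((-11 + (((-3 - 2) - 17) - 3)) - 2) + 158 = -83*((-11 + ((-5 - 17) - 3)) - 2) + 158 = -83*((-11 + (-22 - 3)) - 2) + 158 = -83*((-11 - 25) - 2) + 158 = -83*(-36 - 2) + 158 = -83*(-38) + 158 = 3154 + 158 = 3312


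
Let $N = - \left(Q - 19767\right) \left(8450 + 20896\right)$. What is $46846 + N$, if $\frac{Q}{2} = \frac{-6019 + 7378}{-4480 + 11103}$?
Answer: $\frac{3842116114616}{6623} \approx 5.8012 \cdot 10^{8}$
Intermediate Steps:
$Q = \frac{2718}{6623}$ ($Q = 2 \frac{-6019 + 7378}{-4480 + 11103} = 2 \cdot \frac{1359}{6623} = \frac{2718}{6623} \approx 0.41039$)
$N = \frac{3841805853558}{6623}$ ($N = - \left(\frac{2718}{6623} - 19767\right) \left(8450 + 20896\right) = - \frac{\left(-130914123\right) 29346}{6623} = \left(-1\right) \left(- \frac{3841805853558}{6623}\right) = \frac{3841805853558}{6623} \approx 5.8007 \cdot 10^{8}$)
$46846 + N = 46846 + \frac{3841805853558}{6623} = \frac{3842116114616}{6623}$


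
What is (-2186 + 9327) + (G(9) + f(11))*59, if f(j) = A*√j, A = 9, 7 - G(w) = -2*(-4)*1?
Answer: 7082 + 531*√11 ≈ 8843.1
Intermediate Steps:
G(w) = -1 (G(w) = 7 - (-2*(-4)) = 7 - 8 = -1)
f(j) = 9*√j
(-2186 + 9327) + (G(9) + f(11))*59 = (-2186 + 9327) + (-1 + 9*√11)*59 = 7141 + (-59 + 531*√11) = 7082 + 531*√11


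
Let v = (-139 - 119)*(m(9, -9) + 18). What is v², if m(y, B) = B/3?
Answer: 14976900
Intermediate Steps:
m(y, B) = B/3 (m(y, B) = B*(⅓) = B/3)
v = -3870 (v = (-139 - 119)*((⅓)*(-9) + 18) = -258*(-3 + 18) = -258*15 = -3870)
v² = (-3870)² = 14976900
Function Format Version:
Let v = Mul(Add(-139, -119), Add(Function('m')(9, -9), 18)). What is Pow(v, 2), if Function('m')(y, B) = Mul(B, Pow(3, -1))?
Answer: 14976900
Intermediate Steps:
Function('m')(y, B) = Mul(Rational(1, 3), B) (Function('m')(y, B) = Mul(B, Rational(1, 3)) = Mul(Rational(1, 3), B))
v = -3870 (v = Mul(Add(-139, -119), Add(Mul(Rational(1, 3), -9), 18)) = Mul(-258, Add(-3, 18)) = Mul(-258, 15) = -3870)
Pow(v, 2) = Pow(-3870, 2) = 14976900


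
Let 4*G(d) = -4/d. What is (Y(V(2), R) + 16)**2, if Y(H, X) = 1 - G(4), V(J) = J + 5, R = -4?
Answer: 4761/16 ≈ 297.56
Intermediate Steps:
G(d) = -1/d (G(d) = (-4/d)/4 = -1/d)
V(J) = 5 + J
Y(H, X) = 5/4 (Y(H, X) = 1 - (-1)/4 = 1 - 1*(-1/4) = 1 + 1/4 = 5/4)
(Y(V(2), R) + 16)**2 = (5/4 + 16)**2 = (69/4)**2 = 4761/16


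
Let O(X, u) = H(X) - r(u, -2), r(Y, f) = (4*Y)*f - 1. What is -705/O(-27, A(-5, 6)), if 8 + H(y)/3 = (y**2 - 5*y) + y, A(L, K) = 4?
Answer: -47/168 ≈ -0.27976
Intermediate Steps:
r(Y, f) = -1 + 4*Y*f (r(Y, f) = 4*Y*f - 1 = -1 + 4*Y*f)
H(y) = -24 - 12*y + 3*y**2 (H(y) = -24 + 3*((y**2 - 5*y) + y) = -24 + 3*(y**2 - 4*y) = -24 + (-12*y + 3*y**2) = -24 - 12*y + 3*y**2)
O(X, u) = -23 - 12*X + 3*X**2 + 8*u (O(X, u) = (-24 - 12*X + 3*X**2) - (-1 + 4*u*(-2)) = (-24 - 12*X + 3*X**2) - (-1 - 8*u) = (-24 - 12*X + 3*X**2) + (1 + 8*u) = -23 - 12*X + 3*X**2 + 8*u)
-705/O(-27, A(-5, 6)) = -705/(-23 - 12*(-27) + 3*(-27)**2 + 8*4) = -705/(-23 + 324 + 3*729 + 32) = -705/(-23 + 324 + 2187 + 32) = -705/2520 = -705*1/2520 = -47/168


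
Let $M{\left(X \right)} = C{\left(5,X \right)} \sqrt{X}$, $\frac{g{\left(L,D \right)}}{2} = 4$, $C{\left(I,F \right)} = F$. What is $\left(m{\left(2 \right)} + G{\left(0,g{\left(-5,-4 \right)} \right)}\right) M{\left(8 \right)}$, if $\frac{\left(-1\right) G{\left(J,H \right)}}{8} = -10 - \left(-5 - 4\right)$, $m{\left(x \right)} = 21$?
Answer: $464 \sqrt{2} \approx 656.2$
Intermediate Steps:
$g{\left(L,D \right)} = 8$ ($g{\left(L,D \right)} = 2 \cdot 4 = 8$)
$M{\left(X \right)} = X^{\frac{3}{2}}$ ($M{\left(X \right)} = X \sqrt{X} = X^{\frac{3}{2}}$)
$G{\left(J,H \right)} = 8$ ($G{\left(J,H \right)} = - 8 \left(-10 - \left(-5 - 4\right)\right) = - 8 \left(-10 - -9\right) = - 8 \left(-10 + 9\right) = \left(-8\right) \left(-1\right) = 8$)
$\left(m{\left(2 \right)} + G{\left(0,g{\left(-5,-4 \right)} \right)}\right) M{\left(8 \right)} = \left(21 + 8\right) 8^{\frac{3}{2}} = 29 \cdot 16 \sqrt{2} = 464 \sqrt{2}$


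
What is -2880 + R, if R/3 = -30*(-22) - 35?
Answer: -1005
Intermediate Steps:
R = 1875 (R = 3*(-30*(-22) - 35) = 3*(660 - 35) = 3*625 = 1875)
-2880 + R = -2880 + 1875 = -1005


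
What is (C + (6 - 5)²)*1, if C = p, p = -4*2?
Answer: -7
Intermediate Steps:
p = -8
C = -8
(C + (6 - 5)²)*1 = (-8 + (6 - 5)²)*1 = (-8 + 1²)*1 = (-8 + 1)*1 = -7*1 = -7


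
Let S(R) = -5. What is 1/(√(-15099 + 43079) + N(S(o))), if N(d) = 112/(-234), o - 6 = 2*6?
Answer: 1638/95753771 + 13689*√6995/191507542 ≈ 0.0059954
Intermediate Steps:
o = 18 (o = 6 + 2*6 = 6 + 12 = 18)
N(d) = -56/117 (N(d) = 112*(-1/234) = -56/117)
1/(√(-15099 + 43079) + N(S(o))) = 1/(√(-15099 + 43079) - 56/117) = 1/(√27980 - 56/117) = 1/(2*√6995 - 56/117) = 1/(-56/117 + 2*√6995)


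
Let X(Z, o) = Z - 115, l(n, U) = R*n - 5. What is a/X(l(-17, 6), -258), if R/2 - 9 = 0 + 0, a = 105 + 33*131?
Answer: -738/71 ≈ -10.394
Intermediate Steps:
a = 4428 (a = 105 + 4323 = 4428)
R = 18 (R = 18 + 2*(0 + 0) = 18 + 2*0 = 18 + 0 = 18)
l(n, U) = -5 + 18*n (l(n, U) = 18*n - 5 = -5 + 18*n)
X(Z, o) = -115 + Z
a/X(l(-17, 6), -258) = 4428/(-115 + (-5 + 18*(-17))) = 4428/(-115 + (-5 - 306)) = 4428/(-115 - 311) = 4428/(-426) = 4428*(-1/426) = -738/71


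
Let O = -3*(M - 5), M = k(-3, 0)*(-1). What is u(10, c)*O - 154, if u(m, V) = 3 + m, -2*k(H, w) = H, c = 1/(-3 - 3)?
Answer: 199/2 ≈ 99.500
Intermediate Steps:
c = -⅙ (c = 1/(-6) = -⅙ ≈ -0.16667)
k(H, w) = -H/2
M = -3/2 (M = -½*(-3)*(-1) = (3/2)*(-1) = -3/2 ≈ -1.5000)
O = 39/2 (O = -3*(-3/2 - 5) = -3*(-13/2) = 39/2 ≈ 19.500)
u(10, c)*O - 154 = (3 + 10)*(39/2) - 154 = 13*(39/2) - 154 = 507/2 - 154 = 199/2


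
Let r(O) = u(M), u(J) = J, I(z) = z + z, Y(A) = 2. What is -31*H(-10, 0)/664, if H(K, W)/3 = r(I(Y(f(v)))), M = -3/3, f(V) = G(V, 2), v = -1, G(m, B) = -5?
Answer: 93/664 ≈ 0.14006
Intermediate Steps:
f(V) = -5
I(z) = 2*z
M = -1 (M = -3*1/3 = -1)
r(O) = -1
H(K, W) = -3 (H(K, W) = 3*(-1) = -3)
-31*H(-10, 0)/664 = -(-93)/664 = -31*(-3/664) = 93/664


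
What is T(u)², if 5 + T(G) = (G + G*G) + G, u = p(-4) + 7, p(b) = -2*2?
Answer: 100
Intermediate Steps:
p(b) = -4
u = 3 (u = -4 + 7 = 3)
T(G) = -5 + G² + 2*G (T(G) = -5 + ((G + G*G) + G) = -5 + ((G + G²) + G) = -5 + (G² + 2*G) = -5 + G² + 2*G)
T(u)² = (-5 + 3² + 2*3)² = (-5 + 9 + 6)² = 10² = 100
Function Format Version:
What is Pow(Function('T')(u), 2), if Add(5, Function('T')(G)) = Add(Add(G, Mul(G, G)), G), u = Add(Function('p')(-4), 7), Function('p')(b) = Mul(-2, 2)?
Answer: 100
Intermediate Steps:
Function('p')(b) = -4
u = 3 (u = Add(-4, 7) = 3)
Function('T')(G) = Add(-5, Pow(G, 2), Mul(2, G)) (Function('T')(G) = Add(-5, Add(Add(G, Mul(G, G)), G)) = Add(-5, Add(Add(G, Pow(G, 2)), G)) = Add(-5, Add(Pow(G, 2), Mul(2, G))) = Add(-5, Pow(G, 2), Mul(2, G)))
Pow(Function('T')(u), 2) = Pow(Add(-5, Pow(3, 2), Mul(2, 3)), 2) = Pow(Add(-5, 9, 6), 2) = Pow(10, 2) = 100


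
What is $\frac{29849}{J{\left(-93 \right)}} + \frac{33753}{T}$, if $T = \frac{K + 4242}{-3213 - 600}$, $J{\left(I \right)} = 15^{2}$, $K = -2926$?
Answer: $- \frac{28918261241}{296100} \approx -97664.0$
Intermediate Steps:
$J{\left(I \right)} = 225$
$T = - \frac{1316}{3813}$ ($T = \frac{-2926 + 4242}{-3213 - 600} = \frac{1316}{-3213 - 600} = \frac{1316}{-3813} = 1316 \left(- \frac{1}{3813}\right) = - \frac{1316}{3813} \approx -0.34514$)
$\frac{29849}{J{\left(-93 \right)}} + \frac{33753}{T} = \frac{29849}{225} + \frac{33753}{- \frac{1316}{3813}} = 29849 \cdot \frac{1}{225} + 33753 \left(- \frac{3813}{1316}\right) = \frac{29849}{225} - \frac{128700189}{1316} = - \frac{28918261241}{296100}$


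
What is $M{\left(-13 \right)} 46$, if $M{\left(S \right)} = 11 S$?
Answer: $-6578$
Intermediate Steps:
$M{\left(-13 \right)} 46 = 11 \left(-13\right) 46 = \left(-143\right) 46 = -6578$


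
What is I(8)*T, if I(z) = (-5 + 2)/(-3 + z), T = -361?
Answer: 1083/5 ≈ 216.60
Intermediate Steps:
I(z) = -3/(-3 + z)
I(8)*T = -3/(-3 + 8)*(-361) = -3/5*(-361) = 1083/5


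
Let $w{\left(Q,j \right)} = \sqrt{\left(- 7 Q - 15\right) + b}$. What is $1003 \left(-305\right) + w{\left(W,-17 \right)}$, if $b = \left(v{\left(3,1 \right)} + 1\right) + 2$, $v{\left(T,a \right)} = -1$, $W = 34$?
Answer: $-305915 + i \sqrt{251} \approx -3.0592 \cdot 10^{5} + 15.843 i$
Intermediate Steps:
$b = 2$ ($b = \left(-1 + 1\right) + 2 = 0 + 2 = 2$)
$w{\left(Q,j \right)} = \sqrt{-13 - 7 Q}$ ($w{\left(Q,j \right)} = \sqrt{\left(- 7 Q - 15\right) + 2} = \sqrt{\left(-15 - 7 Q\right) + 2} = \sqrt{-13 - 7 Q}$)
$1003 \left(-305\right) + w{\left(W,-17 \right)} = 1003 \left(-305\right) + \sqrt{-13 - 238} = -305915 + \sqrt{-13 - 238} = -305915 + \sqrt{-251} = -305915 + i \sqrt{251}$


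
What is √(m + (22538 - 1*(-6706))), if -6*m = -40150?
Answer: √323421/3 ≈ 189.57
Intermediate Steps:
m = 20075/3 (m = -⅙*(-40150) = 20075/3 ≈ 6691.7)
√(m + (22538 - 1*(-6706))) = √(20075/3 + (22538 - 1*(-6706))) = √(20075/3 + (22538 + 6706)) = √(20075/3 + 29244) = √(107807/3) = √323421/3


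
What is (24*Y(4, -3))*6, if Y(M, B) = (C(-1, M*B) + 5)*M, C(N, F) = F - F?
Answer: 2880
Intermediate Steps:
C(N, F) = 0
Y(M, B) = 5*M (Y(M, B) = (0 + 5)*M = 5*M)
(24*Y(4, -3))*6 = (24*(5*4))*6 = (24*20)*6 = 480*6 = 2880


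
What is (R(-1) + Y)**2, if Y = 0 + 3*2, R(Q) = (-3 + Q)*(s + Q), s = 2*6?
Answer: 1444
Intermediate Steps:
s = 12
R(Q) = (-3 + Q)*(12 + Q)
Y = 6 (Y = 0 + 6 = 6)
(R(-1) + Y)**2 = ((-36 + (-1)**2 + 9*(-1)) + 6)**2 = ((-36 + 1 - 9) + 6)**2 = (-44 + 6)**2 = (-38)**2 = 1444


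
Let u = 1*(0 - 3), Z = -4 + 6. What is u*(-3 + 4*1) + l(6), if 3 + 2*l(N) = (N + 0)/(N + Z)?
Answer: -33/8 ≈ -4.1250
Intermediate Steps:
Z = 2
l(N) = -3/2 + N/(2*(2 + N)) (l(N) = -3/2 + ((N + 0)/(N + 2))/2 = -3/2 + (N/(2 + N))/2 = -3/2 + N/(2*(2 + N)))
u = -3 (u = 1*(-3) = -3)
u*(-3 + 4*1) + l(6) = -3*(-3 + 4*1) + (-3 - 1*6)/(2 + 6) = -3*(-3 + 4) + (-3 - 6)/8 = -3*1 + (⅛)*(-9) = -3 - 9/8 = -33/8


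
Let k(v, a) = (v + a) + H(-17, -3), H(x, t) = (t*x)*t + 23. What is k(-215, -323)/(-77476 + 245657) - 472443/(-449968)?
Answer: 79155357559/75676068208 ≈ 1.0460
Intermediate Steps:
H(x, t) = 23 + x*t² (H(x, t) = x*t² + 23 = 23 + x*t²)
k(v, a) = -130 + a + v (k(v, a) = (v + a) + (23 - 17*(-3)²) = (a + v) + (23 - 17*9) = (a + v) + (23 - 153) = (a + v) - 130 = -130 + a + v)
k(-215, -323)/(-77476 + 245657) - 472443/(-449968) = (-130 - 323 - 215)/(-77476 + 245657) - 472443/(-449968) = -668/168181 - 472443*(-1/449968) = -668*1/168181 + 472443/449968 = -668/168181 + 472443/449968 = 79155357559/75676068208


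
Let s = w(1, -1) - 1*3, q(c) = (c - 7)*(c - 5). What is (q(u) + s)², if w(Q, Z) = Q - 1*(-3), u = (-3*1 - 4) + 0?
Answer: 28561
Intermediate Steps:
u = -7 (u = (-3 - 4) + 0 = -7 + 0 = -7)
w(Q, Z) = 3 + Q (w(Q, Z) = Q + 3 = 3 + Q)
q(c) = (-7 + c)*(-5 + c)
s = 1 (s = (3 + 1) - 1*3 = 4 - 3 = 1)
(q(u) + s)² = ((35 + (-7)² - 12*(-7)) + 1)² = ((35 + 49 + 84) + 1)² = (168 + 1)² = 169² = 28561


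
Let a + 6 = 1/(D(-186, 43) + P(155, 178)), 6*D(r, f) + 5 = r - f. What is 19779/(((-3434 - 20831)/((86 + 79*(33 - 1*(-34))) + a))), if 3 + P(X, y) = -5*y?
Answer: -19809202533/4522996 ≈ -4379.7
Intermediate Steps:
D(r, f) = -⅚ - f/6 + r/6 (D(r, f) = -⅚ + (r - f)/6 = -⅚ + (-f/6 + r/6) = -⅚ - f/6 + r/6)
P(X, y) = -3 - 5*y
a = -5593/932 (a = -6 + 1/((-⅚ - ⅙*43 + (⅙)*(-186)) + (-3 - 5*178)) = -6 + 1/((-⅚ - 43/6 - 31) + (-3 - 890)) = -6 + 1/(-39 - 893) = -6 + 1/(-932) = -6 - 1/932 = -5593/932 ≈ -6.0011)
19779/(((-3434 - 20831)/((86 + 79*(33 - 1*(-34))) + a))) = 19779/(((-3434 - 20831)/((86 + 79*(33 - 1*(-34))) - 5593/932))) = 19779/((-24265/((86 + 79*(33 + 34)) - 5593/932))) = 19779/((-24265/((86 + 79*67) - 5593/932))) = 19779/((-24265/((86 + 5293) - 5593/932))) = 19779/((-24265/(5379 - 5593/932))) = 19779/((-24265/5007635/932)) = 19779/((-24265*932/5007635)) = 19779/(-4522996/1001527) = 19779*(-1001527/4522996) = -19809202533/4522996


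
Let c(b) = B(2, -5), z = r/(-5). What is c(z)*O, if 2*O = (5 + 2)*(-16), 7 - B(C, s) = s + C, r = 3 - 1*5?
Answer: -560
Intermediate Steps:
r = -2 (r = 3 - 5 = -2)
z = ⅖ (z = -2/(-5) = -2*(-⅕) = ⅖ ≈ 0.40000)
B(C, s) = 7 - C - s (B(C, s) = 7 - (s + C) = 7 - (C + s) = 7 + (-C - s) = 7 - C - s)
c(b) = 10 (c(b) = 7 - 1*2 - 1*(-5) = 7 - 2 + 5 = 10)
O = -56 (O = ((5 + 2)*(-16))/2 = (7*(-16))/2 = (½)*(-112) = -56)
c(z)*O = 10*(-56) = -560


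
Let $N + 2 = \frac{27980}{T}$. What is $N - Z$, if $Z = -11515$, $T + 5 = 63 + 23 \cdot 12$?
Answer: $\frac{1936661}{167} \approx 11597.0$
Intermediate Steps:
$T = 334$ ($T = -5 + \left(63 + 23 \cdot 12\right) = -5 + \left(63 + 276\right) = -5 + 339 = 334$)
$N = \frac{13656}{167}$ ($N = -2 + \frac{27980}{334} = -2 + 27980 \cdot \frac{1}{334} = -2 + \frac{13990}{167} = \frac{13656}{167} \approx 81.772$)
$N - Z = \frac{13656}{167} - -11515 = \frac{13656}{167} + 11515 = \frac{1936661}{167}$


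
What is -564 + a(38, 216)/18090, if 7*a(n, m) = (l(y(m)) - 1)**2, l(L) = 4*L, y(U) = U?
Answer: -70674551/126630 ≈ -558.12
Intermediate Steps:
a(n, m) = (-1 + 4*m)**2/7 (a(n, m) = (4*m - 1)**2/7 = (-1 + 4*m)**2/7)
-564 + a(38, 216)/18090 = -564 + ((-1 + 4*216)**2/7)/18090 = -564 + ((-1 + 864)**2/7)*(1/18090) = -564 + ((1/7)*863**2)*(1/18090) = -564 + ((1/7)*744769)*(1/18090) = -564 + (744769/7)*(1/18090) = -564 + 744769/126630 = -70674551/126630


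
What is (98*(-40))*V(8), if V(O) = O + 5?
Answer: -50960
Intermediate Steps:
V(O) = 5 + O
(98*(-40))*V(8) = (98*(-40))*(5 + 8) = -3920*13 = -50960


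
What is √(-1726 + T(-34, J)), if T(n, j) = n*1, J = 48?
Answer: 4*I*√110 ≈ 41.952*I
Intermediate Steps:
T(n, j) = n
√(-1726 + T(-34, J)) = √(-1726 - 34) = √(-1760) = 4*I*√110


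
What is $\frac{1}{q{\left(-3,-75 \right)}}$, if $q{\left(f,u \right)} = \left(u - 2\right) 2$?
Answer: $- \frac{1}{154} \approx -0.0064935$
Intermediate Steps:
$q{\left(f,u \right)} = -4 + 2 u$ ($q{\left(f,u \right)} = \left(-2 + u\right) 2 = -4 + 2 u$)
$\frac{1}{q{\left(-3,-75 \right)}} = \frac{1}{-4 + 2 \left(-75\right)} = \frac{1}{-4 - 150} = \frac{1}{-154} = - \frac{1}{154}$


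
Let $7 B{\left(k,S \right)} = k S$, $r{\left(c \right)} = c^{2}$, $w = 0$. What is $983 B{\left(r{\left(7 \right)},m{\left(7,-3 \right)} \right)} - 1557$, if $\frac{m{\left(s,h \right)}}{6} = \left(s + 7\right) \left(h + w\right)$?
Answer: $-1735569$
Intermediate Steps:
$m{\left(s,h \right)} = 6 h \left(7 + s\right)$ ($m{\left(s,h \right)} = 6 \left(s + 7\right) \left(h + 0\right) = 6 \left(7 + s\right) h = 6 h \left(7 + s\right)$)
$B{\left(k,S \right)} = \frac{S k}{7}$ ($B{\left(k,S \right)} = \frac{k S}{7} = \frac{S k}{7}$)
$983 B{\left(r{\left(7 \right)},m{\left(7,-3 \right)} \right)} - 1557 = 983 \frac{6 \left(-3\right) \left(7 + 7\right) 7^{2}}{7} - 1557 = 983 \cdot \frac{1}{7} \cdot 6 \left(-3\right) 14 \cdot 49 - 1557 = 983 \cdot \frac{1}{7} \left(-252\right) 49 - 1557 = 983 \left(-1764\right) - 1557 = -1734012 - 1557 = -1735569$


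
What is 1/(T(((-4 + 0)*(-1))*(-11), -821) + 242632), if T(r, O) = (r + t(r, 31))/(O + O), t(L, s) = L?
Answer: 821/199200916 ≈ 4.1215e-6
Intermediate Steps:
T(r, O) = r/O (T(r, O) = (r + r)/(O + O) = (2*r)/((2*O)) = (2*r)*(1/(2*O)) = r/O)
1/(T(((-4 + 0)*(-1))*(-11), -821) + 242632) = 1/((((-4 + 0)*(-1))*(-11))/(-821) + 242632) = 1/((-4*(-1)*(-11))*(-1/821) + 242632) = 1/((4*(-11))*(-1/821) + 242632) = 1/(-44*(-1/821) + 242632) = 1/(44/821 + 242632) = 1/(199200916/821) = 821/199200916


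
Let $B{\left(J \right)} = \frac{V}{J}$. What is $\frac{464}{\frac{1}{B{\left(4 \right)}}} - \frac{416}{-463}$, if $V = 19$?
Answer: $\frac{1020868}{463} \approx 2204.9$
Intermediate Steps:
$B{\left(J \right)} = \frac{19}{J}$
$\frac{464}{\frac{1}{B{\left(4 \right)}}} - \frac{416}{-463} = \frac{464}{\frac{1}{19 \cdot \frac{1}{4}}} - \frac{416}{-463} = \frac{464}{\frac{1}{19 \cdot \frac{1}{4}}} - - \frac{416}{463} = \frac{464}{\frac{1}{\frac{19}{4}}} + \frac{416}{463} = \frac{464}{\frac{4}{19}} + \frac{416}{463} = 464 \cdot \frac{19}{4} + \frac{416}{463} = 2204 + \frac{416}{463} = \frac{1020868}{463}$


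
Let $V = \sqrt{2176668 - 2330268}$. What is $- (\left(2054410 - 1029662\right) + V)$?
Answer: $-1024748 - 160 i \sqrt{6} \approx -1.0247 \cdot 10^{6} - 391.92 i$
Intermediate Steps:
$V = 160 i \sqrt{6}$ ($V = \sqrt{-153600} = 160 i \sqrt{6} \approx 391.92 i$)
$- (\left(2054410 - 1029662\right) + V) = - (\left(2054410 - 1029662\right) + 160 i \sqrt{6}) = - (1024748 + 160 i \sqrt{6}) = -1024748 - 160 i \sqrt{6}$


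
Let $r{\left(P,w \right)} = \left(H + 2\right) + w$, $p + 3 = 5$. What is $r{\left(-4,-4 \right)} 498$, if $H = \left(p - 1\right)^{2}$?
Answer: $-498$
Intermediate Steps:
$p = 2$ ($p = -3 + 5 = 2$)
$H = 1$ ($H = \left(2 - 1\right)^{2} = 1^{2} = 1$)
$r{\left(P,w \right)} = 3 + w$ ($r{\left(P,w \right)} = \left(1 + 2\right) + w = 3 + w$)
$r{\left(-4,-4 \right)} 498 = \left(3 - 4\right) 498 = \left(-1\right) 498 = -498$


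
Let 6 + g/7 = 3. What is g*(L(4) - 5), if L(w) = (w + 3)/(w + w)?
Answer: 693/8 ≈ 86.625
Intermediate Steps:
g = -21 (g = -42 + 7*3 = -42 + 21 = -21)
L(w) = (3 + w)/(2*w) (L(w) = (3 + w)/((2*w)) = (3 + w)*(1/(2*w)) = (3 + w)/(2*w))
g*(L(4) - 5) = -21*((1/2)*(3 + 4)/4 - 5) = -21*((1/2)*(1/4)*7 - 5) = -21*(7/8 - 5) = -21*(-33/8) = 693/8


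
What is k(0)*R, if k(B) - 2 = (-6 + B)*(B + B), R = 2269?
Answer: 4538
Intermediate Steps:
k(B) = 2 + 2*B*(-6 + B) (k(B) = 2 + (-6 + B)*(B + B) = 2 + (-6 + B)*(2*B) = 2 + 2*B*(-6 + B))
k(0)*R = (2 - 12*0 + 2*0²)*2269 = (2 + 0 + 2*0)*2269 = (2 + 0 + 0)*2269 = 2*2269 = 4538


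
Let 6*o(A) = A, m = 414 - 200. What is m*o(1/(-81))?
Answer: -107/243 ≈ -0.44033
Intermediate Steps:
m = 214
o(A) = A/6
m*o(1/(-81)) = 214*((⅙)/(-81)) = 214*((⅙)*(-1/81)) = 214*(-1/486) = -107/243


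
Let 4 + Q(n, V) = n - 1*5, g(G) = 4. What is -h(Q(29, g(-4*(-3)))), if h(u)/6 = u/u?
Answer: -6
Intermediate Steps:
Q(n, V) = -9 + n (Q(n, V) = -4 + (n - 1*5) = -4 + (n - 5) = -4 + (-5 + n) = -9 + n)
h(u) = 6 (h(u) = 6*(u/u) = 6*1 = 6)
-h(Q(29, g(-4*(-3)))) = -1*6 = -6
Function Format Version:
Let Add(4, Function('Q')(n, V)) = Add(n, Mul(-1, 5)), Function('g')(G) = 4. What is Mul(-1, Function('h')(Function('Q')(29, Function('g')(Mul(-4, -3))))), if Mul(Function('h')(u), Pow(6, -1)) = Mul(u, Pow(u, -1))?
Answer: -6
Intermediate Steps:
Function('Q')(n, V) = Add(-9, n) (Function('Q')(n, V) = Add(-4, Add(n, Mul(-1, 5))) = Add(-4, Add(n, -5)) = Add(-4, Add(-5, n)) = Add(-9, n))
Function('h')(u) = 6 (Function('h')(u) = Mul(6, Mul(u, Pow(u, -1))) = Mul(6, 1) = 6)
Mul(-1, Function('h')(Function('Q')(29, Function('g')(Mul(-4, -3))))) = Mul(-1, 6) = -6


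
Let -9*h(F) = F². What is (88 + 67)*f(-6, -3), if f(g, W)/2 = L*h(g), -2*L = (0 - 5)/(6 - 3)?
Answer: -3100/3 ≈ -1033.3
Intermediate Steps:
h(F) = -F²/9
L = ⅚ (L = -(0 - 5)/(2*(6 - 3)) = -(-5)/(2*3) = -½*(-5/3) = ⅚ ≈ 0.83333)
f(g, W) = -5*g²/27 (f(g, W) = 2*(5*(-g²/9)/6) = 2*(-5*g²/54) = -5*g²/27)
(88 + 67)*f(-6, -3) = (88 + 67)*(-5/27*(-6)²) = 155*(-5/27*36) = 155*(-20/3) = -3100/3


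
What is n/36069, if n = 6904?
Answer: 6904/36069 ≈ 0.19141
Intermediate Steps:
n/36069 = 6904/36069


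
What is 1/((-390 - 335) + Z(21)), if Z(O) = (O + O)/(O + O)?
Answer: -1/724 ≈ -0.0013812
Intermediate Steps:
Z(O) = 1 (Z(O) = (2*O)/((2*O)) = (2*O)*(1/(2*O)) = 1)
1/((-390 - 335) + Z(21)) = 1/((-390 - 335) + 1) = 1/(-725 + 1) = 1/(-724) = -1/724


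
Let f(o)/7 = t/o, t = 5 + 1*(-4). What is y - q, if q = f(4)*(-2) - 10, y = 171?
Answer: 369/2 ≈ 184.50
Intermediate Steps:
t = 1 (t = 5 - 4 = 1)
f(o) = 7/o (f(o) = 7*(1/o) = 7/o)
q = -27/2 (q = (7/4)*(-2) - 10 = -7/2 - 10 = -27/2 ≈ -13.500)
y - q = 171 - 1*(-27/2) = 171 + 27/2 = 369/2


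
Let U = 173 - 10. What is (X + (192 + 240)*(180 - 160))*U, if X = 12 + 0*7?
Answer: 1410276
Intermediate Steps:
U = 163 (U = 173 - 1*10 = 173 - 10 = 163)
X = 12 (X = 12 + 0 = 12)
(X + (192 + 240)*(180 - 160))*U = (12 + (192 + 240)*(180 - 160))*163 = (12 + 432*20)*163 = (12 + 8640)*163 = 8652*163 = 1410276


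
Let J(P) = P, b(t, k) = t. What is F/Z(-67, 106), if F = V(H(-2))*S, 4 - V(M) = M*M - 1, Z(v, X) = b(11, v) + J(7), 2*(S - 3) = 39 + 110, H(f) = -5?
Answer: -775/9 ≈ -86.111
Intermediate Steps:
S = 155/2 (S = 3 + (39 + 110)/2 = 3 + (1/2)*149 = 3 + 149/2 = 155/2 ≈ 77.500)
Z(v, X) = 18 (Z(v, X) = 11 + 7 = 18)
V(M) = 5 - M**2 (V(M) = 4 - (M*M - 1) = 4 - (M**2 - 1) = 4 - (-1 + M**2) = 4 + (1 - M**2) = 5 - M**2)
F = -1550 (F = (5 - 1*(-5)**2)*(155/2) = (5 - 1*25)*(155/2) = (5 - 25)*(155/2) = -20*155/2 = -1550)
F/Z(-67, 106) = -1550/18 = -1550*1/18 = -775/9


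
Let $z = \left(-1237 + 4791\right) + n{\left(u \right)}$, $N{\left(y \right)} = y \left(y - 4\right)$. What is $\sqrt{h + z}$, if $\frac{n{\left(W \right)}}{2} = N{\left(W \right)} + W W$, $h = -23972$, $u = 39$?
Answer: $i \sqrt{14646} \approx 121.02 i$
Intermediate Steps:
$N{\left(y \right)} = y \left(-4 + y\right)$
$n{\left(W \right)} = 2 W^{2} + 2 W \left(-4 + W\right)$ ($n{\left(W \right)} = 2 \left(W \left(-4 + W\right) + W W\right) = 2 \left(W \left(-4 + W\right) + W^{2}\right) = 2 \left(W^{2} + W \left(-4 + W\right)\right) = 2 W^{2} + 2 W \left(-4 + W\right)$)
$z = 9326$ ($z = \left(-1237 + 4791\right) + 4 \cdot 39 \left(-2 + 39\right) = 3554 + 4 \cdot 39 \cdot 37 = 3554 + 5772 = 9326$)
$\sqrt{h + z} = \sqrt{-23972 + 9326} = \sqrt{-14646} = i \sqrt{14646}$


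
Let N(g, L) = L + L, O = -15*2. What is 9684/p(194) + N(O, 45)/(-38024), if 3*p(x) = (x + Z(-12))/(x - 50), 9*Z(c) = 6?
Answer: 29826174411/1387876 ≈ 21491.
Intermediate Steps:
O = -30
Z(c) = ⅔ (Z(c) = (⅑)*6 = ⅔)
N(g, L) = 2*L
p(x) = (⅔ + x)/(3*(-50 + x)) (p(x) = ((x + ⅔)/(x - 50))/3 = ((⅔ + x)/(-50 + x))/3 = (⅔ + x)/(3*(-50 + x)))
9684/p(194) + N(O, 45)/(-38024) = 9684/(((2 + 3*194)/(9*(-50 + 194)))) + (2*45)/(-38024) = 9684/(((⅑)*(2 + 582)/144)) + 90*(-1/38024) = 9684/(((⅑)*(1/144)*584)) - 45/19012 = 9684/(73/162) - 45/19012 = 9684*(162/73) - 45/19012 = 1568808/73 - 45/19012 = 29826174411/1387876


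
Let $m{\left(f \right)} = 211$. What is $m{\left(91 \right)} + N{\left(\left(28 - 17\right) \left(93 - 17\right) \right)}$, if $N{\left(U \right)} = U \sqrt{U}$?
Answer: $211 + 1672 \sqrt{209} \approx 24383.0$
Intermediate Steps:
$N{\left(U \right)} = U^{\frac{3}{2}}$
$m{\left(91 \right)} + N{\left(\left(28 - 17\right) \left(93 - 17\right) \right)} = 211 + \left(\left(28 - 17\right) \left(93 - 17\right)\right)^{\frac{3}{2}} = 211 + \left(11 \cdot 76\right)^{\frac{3}{2}} = 211 + 836^{\frac{3}{2}} = 211 + 1672 \sqrt{209}$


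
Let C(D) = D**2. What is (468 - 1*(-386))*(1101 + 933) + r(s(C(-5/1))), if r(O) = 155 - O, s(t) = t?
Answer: 1737166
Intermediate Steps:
(468 - 1*(-386))*(1101 + 933) + r(s(C(-5/1))) = (468 - 1*(-386))*(1101 + 933) + (155 - (-5/1)**2) = (468 + 386)*2034 + (155 - (-5*1)**2) = 854*2034 + (155 - 1*(-5)**2) = 1737036 + (155 - 1*25) = 1737036 + (155 - 25) = 1737036 + 130 = 1737166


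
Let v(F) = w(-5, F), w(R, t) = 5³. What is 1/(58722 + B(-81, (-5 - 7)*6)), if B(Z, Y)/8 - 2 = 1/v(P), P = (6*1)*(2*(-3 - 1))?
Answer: 125/7342258 ≈ 1.7025e-5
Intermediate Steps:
w(R, t) = 125
P = -48 (P = 6*(2*(-4)) = 6*(-8) = -48)
v(F) = 125
B(Z, Y) = 2008/125 (B(Z, Y) = 16 + 8/125 = 2008/125)
1/(58722 + B(-81, (-5 - 7)*6)) = 1/(58722 + 2008/125) = 1/(7342258/125) = 125/7342258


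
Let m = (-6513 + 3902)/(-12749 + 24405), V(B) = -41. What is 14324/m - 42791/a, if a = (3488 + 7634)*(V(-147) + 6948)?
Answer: -12825851333459077/200576116594 ≈ -63945.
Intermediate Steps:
m = -2611/11656 ≈ -0.22400
a = 76819654 (a = (3488 + 7634)*(-41 + 6948) = 11122*6907 = 76819654)
14324/m - 42791/a = 14324/(-2611/11656) - 42791/76819654 = 14324*(-11656/2611) - 42791*1/76819654 = -166960544/2611 - 42791/76819654 = -12825851333459077/200576116594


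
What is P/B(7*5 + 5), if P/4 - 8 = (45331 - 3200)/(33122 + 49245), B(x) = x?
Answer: 701067/823670 ≈ 0.85115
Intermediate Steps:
P = 2804268/82367 (P = 32 + 4*((45331 - 3200)/(33122 + 49245)) = 32 + 4*(42131/82367) = 32 + 168524/82367 = 2804268/82367 ≈ 34.046)
P/B(7*5 + 5) = 2804268/(82367*(7*5 + 5)) = 2804268/(82367*(35 + 5)) = (2804268/82367)/40 = (2804268/82367)*(1/40) = 701067/823670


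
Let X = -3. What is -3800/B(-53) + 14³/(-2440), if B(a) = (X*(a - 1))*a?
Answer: -892999/1309365 ≈ -0.68201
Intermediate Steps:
B(a) = a*(3 - 3*a) (B(a) = (-3*(a - 1))*a = (-3*(-1 + a))*a = (3 - 3*a)*a = a*(3 - 3*a))
-3800/B(-53) + 14³/(-2440) = -3800*(-1/(159*(1 - 1*(-53)))) + 14³/(-2440) = -3800*(-1/(159*(1 + 53))) + 2744*(-1/2440) = -3800/(3*(-53)*54) - 343/305 = -3800/(-8586) - 343/305 = -3800*(-1/8586) - 343/305 = 1900/4293 - 343/305 = -892999/1309365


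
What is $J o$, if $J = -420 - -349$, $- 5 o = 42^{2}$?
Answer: $\frac{125244}{5} \approx 25049.0$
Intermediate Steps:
$o = - \frac{1764}{5}$ ($o = - \frac{42^{2}}{5} = \left(- \frac{1}{5}\right) 1764 = - \frac{1764}{5} \approx -352.8$)
$J = -71$ ($J = -420 + 349 = -71$)
$J o = \left(-71\right) \left(- \frac{1764}{5}\right) = \frac{125244}{5}$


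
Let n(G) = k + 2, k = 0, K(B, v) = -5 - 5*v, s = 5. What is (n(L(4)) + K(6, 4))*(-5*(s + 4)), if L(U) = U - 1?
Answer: 1035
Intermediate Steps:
L(U) = -1 + U
n(G) = 2 (n(G) = 0 + 2 = 2)
(n(L(4)) + K(6, 4))*(-5*(s + 4)) = (2 + (-5 - 5*4))*(-5*(5 + 4)) = (2 + (-5 - 20))*(-5*9) = (2 - 25)*(-45) = -23*(-45) = 1035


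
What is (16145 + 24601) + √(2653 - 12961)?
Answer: 40746 + 2*I*√2577 ≈ 40746.0 + 101.53*I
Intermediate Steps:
(16145 + 24601) + √(2653 - 12961) = 40746 + √(-10308) = 40746 + 2*I*√2577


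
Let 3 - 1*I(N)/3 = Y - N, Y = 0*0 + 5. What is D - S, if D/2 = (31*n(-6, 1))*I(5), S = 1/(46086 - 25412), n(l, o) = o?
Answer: 11536091/20674 ≈ 558.00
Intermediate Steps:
Y = 5 (Y = 0 + 5 = 5)
S = 1/20674 ≈ 4.8370e-5
I(N) = -6 + 3*N (I(N) = 9 - 3*(5 - N) = 9 + (-15 + 3*N) = -6 + 3*N)
D = 558 (D = 2*((31*1)*(-6 + 3*5)) = 2*(31*(-6 + 15)) = 2*(31*9) = 2*279 = 558)
D - S = 558 - 1*1/20674 = 558 - 1/20674 = 11536091/20674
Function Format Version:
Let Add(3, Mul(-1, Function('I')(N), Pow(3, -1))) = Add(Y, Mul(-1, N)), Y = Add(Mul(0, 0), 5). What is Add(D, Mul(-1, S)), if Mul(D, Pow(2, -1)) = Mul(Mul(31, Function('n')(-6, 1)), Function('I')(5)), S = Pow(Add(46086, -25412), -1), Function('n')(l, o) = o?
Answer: Rational(11536091, 20674) ≈ 558.00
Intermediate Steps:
Y = 5 (Y = Add(0, 5) = 5)
S = Rational(1, 20674) (S = Pow(20674, -1) = Rational(1, 20674) ≈ 4.8370e-5)
Function('I')(N) = Add(-6, Mul(3, N)) (Function('I')(N) = Add(9, Mul(-3, Add(5, Mul(-1, N)))) = Add(9, Add(-15, Mul(3, N))) = Add(-6, Mul(3, N)))
D = 558 (D = Mul(2, Mul(Mul(31, 1), Add(-6, Mul(3, 5)))) = Mul(2, Mul(31, Add(-6, 15))) = Mul(2, Mul(31, 9)) = Mul(2, 279) = 558)
Add(D, Mul(-1, S)) = Add(558, Mul(-1, Rational(1, 20674))) = Add(558, Rational(-1, 20674)) = Rational(11536091, 20674)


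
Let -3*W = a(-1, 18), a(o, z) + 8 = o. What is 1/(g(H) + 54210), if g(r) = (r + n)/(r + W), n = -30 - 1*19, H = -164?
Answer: 161/8728023 ≈ 1.8446e-5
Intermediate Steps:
a(o, z) = -8 + o
W = 3 (W = -(-8 - 1)/3 = -⅓*(-9) = 3)
n = -49 (n = -30 - 19 = -49)
g(r) = (-49 + r)/(3 + r) (g(r) = (r - 49)/(r + 3) = (-49 + r)/(3 + r))
1/(g(H) + 54210) = 1/((-49 - 164)/(3 - 164) + 54210) = 1/(-213/(-161) + 54210) = 1/(-1/161*(-213) + 54210) = 1/(213/161 + 54210) = 1/(8728023/161) = 161/8728023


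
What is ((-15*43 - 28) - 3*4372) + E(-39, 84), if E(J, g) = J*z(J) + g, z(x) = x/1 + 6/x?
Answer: -12178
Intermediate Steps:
z(x) = x + 6/x (z(x) = x*1 + 6/x = x + 6/x)
E(J, g) = g + J*(J + 6/J) (E(J, g) = J*(J + 6/J) + g = g + J*(J + 6/J))
((-15*43 - 28) - 3*4372) + E(-39, 84) = ((-15*43 - 28) - 3*4372) + (6 + 84 + (-39)²) = ((-645 - 28) - 13116) + (6 + 84 + 1521) = (-673 - 13116) + 1611 = -13789 + 1611 = -12178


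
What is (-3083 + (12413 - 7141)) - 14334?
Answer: -12145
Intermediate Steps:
(-3083 + (12413 - 7141)) - 14334 = (-3083 + 5272) - 14334 = 2189 - 14334 = -12145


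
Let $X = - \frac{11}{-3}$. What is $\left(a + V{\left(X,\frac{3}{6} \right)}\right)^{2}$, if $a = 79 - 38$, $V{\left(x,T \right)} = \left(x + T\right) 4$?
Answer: $\frac{29929}{9} \approx 3325.4$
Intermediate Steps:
$X = \frac{11}{3}$ ($X = \left(-11\right) \left(- \frac{1}{3}\right) = \frac{11}{3} \approx 3.6667$)
$V{\left(x,T \right)} = 4 T + 4 x$ ($V{\left(x,T \right)} = \left(T + x\right) 4 = 4 T + 4 x$)
$a = 41$ ($a = 79 - 38 = 41$)
$\left(a + V{\left(X,\frac{3}{6} \right)}\right)^{2} = \left(41 + \left(4 \cdot \frac{3}{6} + 4 \cdot \frac{11}{3}\right)\right)^{2} = \left(41 + \left(4 \cdot 3 \cdot \frac{1}{6} + \frac{44}{3}\right)\right)^{2} = \left(41 + \left(4 \cdot \frac{1}{2} + \frac{44}{3}\right)\right)^{2} = \left(41 + \left(2 + \frac{44}{3}\right)\right)^{2} = \left(41 + \frac{50}{3}\right)^{2} = \left(\frac{173}{3}\right)^{2} = \frac{29929}{9}$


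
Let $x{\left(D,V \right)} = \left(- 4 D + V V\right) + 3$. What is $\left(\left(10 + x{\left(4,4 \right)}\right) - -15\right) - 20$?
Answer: $8$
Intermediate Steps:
$x{\left(D,V \right)} = 3 + V^{2} - 4 D$ ($x{\left(D,V \right)} = \left(- 4 D + V^{2}\right) + 3 = \left(V^{2} - 4 D\right) + 3 = 3 + V^{2} - 4 D$)
$\left(\left(10 + x{\left(4,4 \right)}\right) - -15\right) - 20 = \left(\left(10 + \left(3 + 4^{2} - 16\right)\right) - -15\right) - 20 = \left(\left(10 + \left(3 + 16 - 16\right)\right) + \left(-5 + 20\right)\right) - 20 = \left(\left(10 + 3\right) + 15\right) - 20 = \left(13 + 15\right) - 20 = 28 - 20 = 8$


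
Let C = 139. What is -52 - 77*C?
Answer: -10755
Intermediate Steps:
-52 - 77*C = -52 - 77*139 = -52 - 10703 = -10755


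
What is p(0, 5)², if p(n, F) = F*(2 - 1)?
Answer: 25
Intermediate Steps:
p(n, F) = F (p(n, F) = F*1 = F)
p(0, 5)² = 5² = 25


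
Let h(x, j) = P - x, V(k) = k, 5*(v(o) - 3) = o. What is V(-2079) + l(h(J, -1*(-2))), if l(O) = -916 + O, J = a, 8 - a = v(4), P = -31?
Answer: -15151/5 ≈ -3030.2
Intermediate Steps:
v(o) = 3 + o/5
a = 21/5 (a = 8 - (3 + (⅕)*4) = 8 - (3 + ⅘) = 8 - 1*19/5 = 8 - 19/5 = 21/5 ≈ 4.2000)
J = 21/5 ≈ 4.2000
h(x, j) = -31 - x
V(-2079) + l(h(J, -1*(-2))) = -2079 + (-916 + (-31 - 1*21/5)) = -2079 + (-916 + (-31 - 21/5)) = -2079 + (-916 - 176/5) = -2079 - 4756/5 = -15151/5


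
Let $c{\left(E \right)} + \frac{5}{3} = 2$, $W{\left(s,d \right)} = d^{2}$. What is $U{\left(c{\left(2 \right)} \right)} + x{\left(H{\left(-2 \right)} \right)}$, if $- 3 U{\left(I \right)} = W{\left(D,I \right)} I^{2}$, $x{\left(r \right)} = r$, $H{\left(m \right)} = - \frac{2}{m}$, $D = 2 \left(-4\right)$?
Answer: $\frac{242}{243} \approx 0.99588$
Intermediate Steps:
$D = -8$
$c{\left(E \right)} = \frac{1}{3}$ ($c{\left(E \right)} = - \frac{5}{3} + 2 = \frac{1}{3}$)
$U{\left(I \right)} = - \frac{I^{4}}{3}$ ($U{\left(I \right)} = - \frac{I^{2} I^{2}}{3} = - \frac{I^{4}}{3}$)
$U{\left(c{\left(2 \right)} \right)} + x{\left(H{\left(-2 \right)} \right)} = - \frac{1}{3 \cdot 81} - \frac{2}{-2} = \left(- \frac{1}{3}\right) \frac{1}{81} - -1 = - \frac{1}{243} + 1 = \frac{242}{243}$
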